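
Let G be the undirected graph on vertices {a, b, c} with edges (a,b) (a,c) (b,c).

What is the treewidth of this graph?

A width-2 tree decomposition is:
Bags: B1 = {a, b, c}
Tree: (single bag)
A single bag containing all 3 vertices is trivially a valid decomposition of width 2. Conversely, {a, b, c} is a clique of size 3, and the vertices of any clique must share a bag in every tree decomposition; so some bag has ≥ 3 vertices and tw(G) ≥ 2. Therefore the treewidth is 2.

2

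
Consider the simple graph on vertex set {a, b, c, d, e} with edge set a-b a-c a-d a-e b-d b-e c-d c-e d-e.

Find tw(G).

A width-3 tree decomposition is:
Bags: B1 = {a, b, d, e}  B2 = {a, c, d, e}
Tree: B1–B2
The largest bag has 4 vertices, giving width 3; this decomposition certifies tw(G) ≤ 3. Conversely, {a, c, d, e} is a clique of size 4, and the vertices of any clique must share a bag in every tree decomposition; so some bag has ≥ 4 vertices and tw(G) ≥ 3. The upper and lower bounds meet at 3, so that is the treewidth.

3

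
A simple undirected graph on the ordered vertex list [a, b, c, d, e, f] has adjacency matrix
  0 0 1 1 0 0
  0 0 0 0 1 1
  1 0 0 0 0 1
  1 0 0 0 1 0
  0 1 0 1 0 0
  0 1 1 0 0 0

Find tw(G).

2

A width-2 tree decomposition is:
Bags: B1 = {a, c, f}  B2 = {a, d, f}  B3 = {d, e, f}  B4 = {b, e, f}
Tree: B1–B2, B2–B3, B3–B4
The largest bag has 3 vertices, giving width 2; this decomposition certifies tw(G) ≤ 2. Since f–c–a–d–e–b–f is a cycle in G, G is not acyclic. Forests are exactly the graphs of treewidth ≤ 1, so tw(G) ≥ 2. The upper and lower bounds meet at 2, so that is the treewidth.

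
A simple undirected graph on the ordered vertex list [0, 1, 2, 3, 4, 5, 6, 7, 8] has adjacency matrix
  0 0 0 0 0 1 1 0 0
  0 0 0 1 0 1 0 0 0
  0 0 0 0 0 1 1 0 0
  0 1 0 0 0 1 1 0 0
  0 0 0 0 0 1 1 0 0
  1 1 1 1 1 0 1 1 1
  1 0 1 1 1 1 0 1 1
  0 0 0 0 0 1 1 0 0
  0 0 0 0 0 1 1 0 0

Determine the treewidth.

A width-2 tree decomposition is:
Bags: B1 = {2, 5, 6}  B2 = {3, 5, 6}  B3 = {4, 5, 6}  B4 = {1, 3, 5}  B5 = {5, 6, 7}  B6 = {0, 5, 6}  B7 = {5, 6, 8}
Tree: B1–B2, B1–B3, B2–B4, B2–B5, B2–B6, B6–B7
The largest bag has 3 vertices, giving width 2; this decomposition certifies tw(G) ≤ 2. Conversely, {1, 3, 5} is a clique of size 3, and the vertices of any clique must share a bag in every tree decomposition; so some bag has ≥ 3 vertices and tw(G) ≥ 2. Combining the bounds, tw(G) = 2.

2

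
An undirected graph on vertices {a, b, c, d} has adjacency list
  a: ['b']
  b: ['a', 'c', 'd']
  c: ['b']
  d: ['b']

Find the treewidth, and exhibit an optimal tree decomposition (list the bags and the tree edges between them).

Treewidth 1.
One such decomposition:
Bags: B1 = {a, b}  B2 = {b, c}  B3 = {b, d}
Tree: B1–B2, B2–B3

Each bag holds 2 vertices, so the decomposition has width 1, which upper-bounds the treewidth. Since G has at least one edge (e.g. b–a), it is not an edgeless graph, so tw(G) ≥ 1. Combining the bounds, tw(G) = 1.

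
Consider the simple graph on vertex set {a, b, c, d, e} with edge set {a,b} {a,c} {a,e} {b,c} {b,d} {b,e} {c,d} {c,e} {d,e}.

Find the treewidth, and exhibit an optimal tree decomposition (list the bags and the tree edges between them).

Treewidth 3.
Bags: B1 = {a, b, c, e}  B2 = {b, c, d, e}
Tree: B1–B2

Every bag has size at most 4, so the width is 4 − 1 = 3 and tw(G) ≤ 3. Conversely, {b, c, d, e} is a clique of size 4, and the vertices of any clique must share a bag in every tree decomposition; so some bag has ≥ 4 vertices and tw(G) ≥ 3. Therefore the treewidth is 3.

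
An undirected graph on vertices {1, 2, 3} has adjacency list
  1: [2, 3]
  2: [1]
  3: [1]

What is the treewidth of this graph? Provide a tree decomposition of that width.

Every bag has size at most 2, so the width is 2 − 1 = 1 and tw(G) ≤ 1. Since G has at least one edge (e.g. 1–2), it is not an edgeless graph, so tw(G) ≥ 1. Combining the bounds, tw(G) = 1.

Treewidth 1.
One optimal decomposition is:
Bags: B1 = {1, 2}  B2 = {1, 3}
Tree: B1–B2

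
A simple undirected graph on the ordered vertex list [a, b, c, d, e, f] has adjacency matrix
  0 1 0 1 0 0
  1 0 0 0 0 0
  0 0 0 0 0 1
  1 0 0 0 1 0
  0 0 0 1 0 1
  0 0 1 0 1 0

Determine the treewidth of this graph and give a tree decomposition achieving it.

Treewidth 1.
One optimal decomposition is:
Bags: B1 = {a, b}  B2 = {a, d}  B3 = {d, e}  B4 = {e, f}  B5 = {c, f}
Tree: B1–B2, B2–B3, B3–B4, B4–B5

Every bag has size at most 2, so the width is 2 − 1 = 1 and tw(G) ≤ 1. G has an edge, so its treewidth is at least 1. Combining the bounds, tw(G) = 1.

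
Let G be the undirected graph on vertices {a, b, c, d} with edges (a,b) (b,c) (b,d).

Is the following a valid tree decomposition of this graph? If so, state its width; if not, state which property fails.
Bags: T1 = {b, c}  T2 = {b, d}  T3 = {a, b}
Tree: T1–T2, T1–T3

Checking the three conditions: (i) the bags cover all of {a, b, c, d}; (ii) for each edge, some bag contains both endpoints; (iii) the bags containing any fixed vertex form a subtree. All hold, so the decomposition is valid with width 2 − 1 = 1.

Yes; width 1.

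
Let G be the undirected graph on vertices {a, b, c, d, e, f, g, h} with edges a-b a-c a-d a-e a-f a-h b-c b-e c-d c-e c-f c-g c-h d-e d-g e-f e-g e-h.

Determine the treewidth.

A width-3 tree decomposition is:
Bags: B1 = {a, c, d, e}  B2 = {a, c, e, h}  B3 = {c, d, e, g}  B4 = {a, b, c, e}  B5 = {a, c, e, f}
Tree: B1–B2, B1–B3, B2–B4, B4–B5
Every bag has size at most 4, so the width is 4 − 1 = 3 and tw(G) ≤ 3. Conversely, {c, d, e, g} is a clique of size 4, and the vertices of any clique must share a bag in every tree decomposition; so some bag has ≥ 4 vertices and tw(G) ≥ 3. Hence tw(G) = 3 exactly.

3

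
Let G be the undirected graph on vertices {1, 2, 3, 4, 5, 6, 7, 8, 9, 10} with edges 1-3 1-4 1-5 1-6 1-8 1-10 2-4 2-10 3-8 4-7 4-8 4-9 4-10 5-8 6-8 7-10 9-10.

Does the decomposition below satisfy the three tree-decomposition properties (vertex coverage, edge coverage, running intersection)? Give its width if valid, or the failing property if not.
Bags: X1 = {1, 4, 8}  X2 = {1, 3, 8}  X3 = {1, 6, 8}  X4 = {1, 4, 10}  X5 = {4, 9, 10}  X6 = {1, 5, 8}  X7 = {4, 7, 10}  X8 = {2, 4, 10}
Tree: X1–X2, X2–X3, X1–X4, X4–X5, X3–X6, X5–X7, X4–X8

Yes; width 2.

Checking the three conditions: (i) the bags cover all of {1, 2, 3, 4, 5, 6, 7, 8, 9, 10}; (ii) for each edge, some bag contains both endpoints; (iii) the bags containing any fixed vertex form a subtree. All hold, so the decomposition is valid with width 3 − 1 = 2.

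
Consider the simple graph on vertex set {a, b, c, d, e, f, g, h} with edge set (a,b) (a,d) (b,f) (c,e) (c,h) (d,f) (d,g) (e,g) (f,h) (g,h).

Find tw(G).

2

A width-2 tree decomposition is:
Bags: B1 = {a, b, f}  B2 = {a, d, f}  B3 = {d, f, h}  B4 = {d, g, h}  B5 = {c, g, h}  B6 = {c, e, g}
Tree: B1–B2, B2–B3, B3–B4, B4–B5, B5–B6
The largest bag has 3 vertices, giving width 2; this decomposition certifies tw(G) ≤ 2. For the lower bound, G contains the cycle b–a–d–f–b, so G is not a forest; only forests have treewidth ≤ 1, hence tw(G) ≥ 2. Hence tw(G) = 2 exactly.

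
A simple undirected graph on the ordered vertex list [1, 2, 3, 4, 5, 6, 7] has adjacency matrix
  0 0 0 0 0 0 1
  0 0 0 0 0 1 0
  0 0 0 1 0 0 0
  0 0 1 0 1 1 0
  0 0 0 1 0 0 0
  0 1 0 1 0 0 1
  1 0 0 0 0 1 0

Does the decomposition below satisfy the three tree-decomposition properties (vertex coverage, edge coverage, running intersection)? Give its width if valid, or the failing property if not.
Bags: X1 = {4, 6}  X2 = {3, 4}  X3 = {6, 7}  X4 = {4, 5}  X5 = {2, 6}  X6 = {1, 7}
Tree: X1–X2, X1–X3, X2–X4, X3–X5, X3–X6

Yes; width 1.

Every vertex of G appears in some bag (union = {1, 2, 3, 4, 5, 6, 7}); every edge is covered by a bag; and for each vertex v the set of bags containing v is connected in the bag tree. The decomposition is therefore valid. The largest bag has 2 vertices, so the width is 1.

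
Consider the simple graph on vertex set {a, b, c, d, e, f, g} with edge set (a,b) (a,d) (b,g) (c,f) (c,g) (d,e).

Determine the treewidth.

A width-1 tree decomposition is:
Bags: B1 = {d, e}  B2 = {a, d}  B3 = {a, b}  B4 = {b, g}  B5 = {c, g}  B6 = {c, f}
Tree: B1–B2, B2–B3, B3–B4, B4–B5, B5–B6
The largest bag has 2 vertices, giving width 1; this decomposition certifies tw(G) ≤ 1. G has an edge, so its treewidth is at least 1. The upper and lower bounds meet at 1, so that is the treewidth.

1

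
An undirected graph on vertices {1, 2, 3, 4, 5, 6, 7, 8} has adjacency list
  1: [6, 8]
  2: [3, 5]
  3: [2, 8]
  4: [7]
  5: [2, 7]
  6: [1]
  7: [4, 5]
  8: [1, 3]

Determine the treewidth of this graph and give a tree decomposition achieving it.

The largest bag has 2 vertices, giving width 1; this decomposition certifies tw(G) ≤ 1. Any graph with an edge has treewidth ≥ 1, and G has the edge 6–1. Therefore the treewidth is 1.

Treewidth 1.
Bags: B1 = {1, 6}  B2 = {1, 8}  B3 = {3, 8}  B4 = {2, 3}  B5 = {2, 5}  B6 = {5, 7}  B7 = {4, 7}
Tree: B1–B2, B2–B3, B3–B4, B4–B5, B5–B6, B6–B7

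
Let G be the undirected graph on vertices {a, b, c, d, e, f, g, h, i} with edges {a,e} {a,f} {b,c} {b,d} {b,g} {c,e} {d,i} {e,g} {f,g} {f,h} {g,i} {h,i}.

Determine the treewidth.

3

A width-3 tree decomposition is:
Bags: B1 = {a, f, h, i}  B2 = {a, f, g, i}  B3 = {a, e, g, i}  B4 = {d, e, g, i}  B5 = {b, d, e, g}  B6 = {b, c, d, e}
Tree: B1–B2, B2–B3, B3–B4, B4–B5, B5–B6
Each bag holds 4 vertices, so the decomposition has width 3, which upper-bounds the treewidth. For the lower bound: the 4 vertex sets {a,f,h}, {i}, {g}, {b,c,d,e} are disjoint, each induces a connected subgraph, and every pair is joined by at least one edge of G. Contracting each set to a single vertex therefore yields K_{4} as a minor, and since treewidth is minor-monotone, tw(G) ≥ tw(K_{4}) = 3. The upper and lower bounds meet at 3, so that is the treewidth.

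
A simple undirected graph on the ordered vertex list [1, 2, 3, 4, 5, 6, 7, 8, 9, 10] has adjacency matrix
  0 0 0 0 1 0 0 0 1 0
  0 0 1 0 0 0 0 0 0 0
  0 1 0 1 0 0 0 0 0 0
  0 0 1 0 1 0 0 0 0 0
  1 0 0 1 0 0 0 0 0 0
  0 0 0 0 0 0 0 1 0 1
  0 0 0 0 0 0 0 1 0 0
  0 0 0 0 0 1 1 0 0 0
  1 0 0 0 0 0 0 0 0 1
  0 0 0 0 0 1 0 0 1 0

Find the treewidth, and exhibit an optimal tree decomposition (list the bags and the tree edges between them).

Treewidth 1.
Bags: B1 = {7, 8}  B2 = {6, 8}  B3 = {6, 10}  B4 = {9, 10}  B5 = {1, 9}  B6 = {1, 5}  B7 = {4, 5}  B8 = {3, 4}  B9 = {2, 3}
Tree: B1–B2, B2–B3, B3–B4, B4–B5, B5–B6, B6–B7, B7–B8, B8–B9

Every bag has size at most 2, so the width is 2 − 1 = 1 and tw(G) ≤ 1. Any graph with an edge has treewidth ≥ 1, and G has the edge 7–8. The upper and lower bounds meet at 1, so that is the treewidth.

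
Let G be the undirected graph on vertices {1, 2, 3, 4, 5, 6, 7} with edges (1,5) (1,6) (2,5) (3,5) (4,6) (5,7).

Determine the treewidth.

1

A width-1 tree decomposition is:
Bags: B1 = {1, 6}  B2 = {4, 6}  B3 = {1, 5}  B4 = {2, 5}  B5 = {5, 7}  B6 = {3, 5}
Tree: B1–B2, B1–B3, B3–B4, B4–B5, B5–B6
Each bag holds 2 vertices, so the decomposition has width 1, which upper-bounds the treewidth. G has an edge, so its treewidth is at least 1. The upper and lower bounds meet at 1, so that is the treewidth.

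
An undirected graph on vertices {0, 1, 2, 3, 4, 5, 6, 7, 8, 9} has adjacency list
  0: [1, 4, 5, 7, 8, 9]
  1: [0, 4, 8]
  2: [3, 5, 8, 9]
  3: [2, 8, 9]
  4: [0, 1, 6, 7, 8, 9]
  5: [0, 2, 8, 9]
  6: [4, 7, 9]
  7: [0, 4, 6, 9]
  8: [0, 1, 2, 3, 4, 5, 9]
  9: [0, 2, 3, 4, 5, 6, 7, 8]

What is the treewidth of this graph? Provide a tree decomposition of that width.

The largest bag has 4 vertices, giving width 3; this decomposition certifies tw(G) ≤ 3. On the other hand G contains the 4-clique {0, 1, 4, 8}. A clique must lie in a single bag of any decomposition, so no decomposition can have width below 3. Therefore the treewidth is 3.

Treewidth 3.
Bags: B1 = {0, 5, 8, 9}  B2 = {0, 4, 8, 9}  B3 = {0, 1, 4, 8}  B4 = {2, 5, 8, 9}  B5 = {0, 4, 7, 9}  B6 = {4, 6, 7, 9}  B7 = {2, 3, 8, 9}
Tree: B1–B2, B2–B3, B1–B4, B2–B5, B5–B6, B4–B7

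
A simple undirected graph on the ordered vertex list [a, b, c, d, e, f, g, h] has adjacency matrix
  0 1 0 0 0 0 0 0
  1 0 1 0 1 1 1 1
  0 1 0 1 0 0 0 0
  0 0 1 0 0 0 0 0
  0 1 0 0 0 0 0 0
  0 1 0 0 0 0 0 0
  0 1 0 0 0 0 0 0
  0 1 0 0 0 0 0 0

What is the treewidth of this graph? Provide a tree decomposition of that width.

Treewidth 1.
Bags: B1 = {b, e}  B2 = {a, b}  B3 = {b, f}  B4 = {b, h}  B5 = {b, g}  B6 = {b, c}  B7 = {c, d}
Tree: B1–B2, B2–B3, B1–B4, B2–B5, B2–B6, B6–B7

Each bag holds 2 vertices, so the decomposition has width 1, which upper-bounds the treewidth. G has an edge, so its treewidth is at least 1. Therefore the treewidth is 1.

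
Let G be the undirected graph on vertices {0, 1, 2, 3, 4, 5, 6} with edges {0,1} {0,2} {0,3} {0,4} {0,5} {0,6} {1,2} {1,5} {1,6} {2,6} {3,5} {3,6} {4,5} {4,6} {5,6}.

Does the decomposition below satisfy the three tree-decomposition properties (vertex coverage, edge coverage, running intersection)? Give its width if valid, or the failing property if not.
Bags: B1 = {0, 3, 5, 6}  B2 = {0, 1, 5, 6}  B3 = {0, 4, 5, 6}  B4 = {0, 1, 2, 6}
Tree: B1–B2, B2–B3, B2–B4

Vertex coverage: the bags together contain {0, 1, 2, 3, 4, 5, 6}, the full vertex set. Edge coverage: each edge of G has both endpoints in at least one bag. Running intersection: for every vertex, the bags containing it form a connected subtree. All three properties hold, so this is a valid tree decomposition of width max|bag| − 1 = 3, and hence tw(G) ≤ 3.

Yes; width 3.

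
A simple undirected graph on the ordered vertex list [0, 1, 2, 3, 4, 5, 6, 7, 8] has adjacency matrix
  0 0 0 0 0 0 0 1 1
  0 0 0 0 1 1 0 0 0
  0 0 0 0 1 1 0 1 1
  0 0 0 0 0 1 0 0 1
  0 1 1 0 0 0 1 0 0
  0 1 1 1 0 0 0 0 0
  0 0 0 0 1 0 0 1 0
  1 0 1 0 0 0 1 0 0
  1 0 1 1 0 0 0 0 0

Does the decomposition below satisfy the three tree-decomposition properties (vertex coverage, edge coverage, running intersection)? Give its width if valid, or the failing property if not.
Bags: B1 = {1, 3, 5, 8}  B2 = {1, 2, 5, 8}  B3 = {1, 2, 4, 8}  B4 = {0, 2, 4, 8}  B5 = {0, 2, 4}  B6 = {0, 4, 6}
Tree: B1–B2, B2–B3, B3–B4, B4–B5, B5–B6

No — vertex 7 appears in no bag.

A tree decomposition must satisfy three properties: every vertex lies in some bag; for every edge, both endpoints lie together in some bag; and for every vertex, the bags containing it form a connected subtree. Here vertex 7 appears in no bag, so the decomposition is invalid.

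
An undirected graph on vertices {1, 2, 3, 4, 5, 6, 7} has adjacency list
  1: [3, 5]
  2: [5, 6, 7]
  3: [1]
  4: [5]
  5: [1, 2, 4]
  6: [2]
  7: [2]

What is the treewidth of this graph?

A width-1 tree decomposition is:
Bags: B1 = {2, 5}  B2 = {1, 5}  B3 = {4, 5}  B4 = {2, 7}  B5 = {1, 3}  B6 = {2, 6}
Tree: B1–B2, B2–B3, B1–B4, B2–B5, B4–B6
Every bag has size at most 2, so the width is 2 − 1 = 1 and tw(G) ≤ 1. Since G has at least one edge (e.g. 2–5), it is not an edgeless graph, so tw(G) ≥ 1. Hence tw(G) = 1 exactly.

1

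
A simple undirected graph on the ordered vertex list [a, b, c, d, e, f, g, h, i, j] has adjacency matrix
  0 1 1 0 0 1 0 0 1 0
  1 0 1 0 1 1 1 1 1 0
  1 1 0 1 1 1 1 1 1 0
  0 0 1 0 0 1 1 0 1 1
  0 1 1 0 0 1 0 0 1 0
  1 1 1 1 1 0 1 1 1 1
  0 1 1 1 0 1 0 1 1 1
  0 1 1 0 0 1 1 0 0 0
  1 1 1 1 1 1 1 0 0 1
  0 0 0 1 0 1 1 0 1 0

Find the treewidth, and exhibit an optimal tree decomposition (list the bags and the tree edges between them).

Every bag has size at most 5, so the width is 5 − 1 = 4 and tw(G) ≤ 4. Conversely, {b, c, f, g, h} is a clique of size 5, and the vertices of any clique must share a bag in every tree decomposition; so some bag has ≥ 5 vertices and tw(G) ≥ 4. The upper and lower bounds meet at 4, so that is the treewidth.

Treewidth 4.
One such decomposition:
Bags: B1 = {c, d, f, g, i}  B2 = {b, c, f, g, i}  B3 = {d, f, g, i, j}  B4 = {a, b, c, f, i}  B5 = {b, c, f, g, h}  B6 = {b, c, e, f, i}
Tree: B1–B2, B1–B3, B2–B4, B2–B5, B2–B6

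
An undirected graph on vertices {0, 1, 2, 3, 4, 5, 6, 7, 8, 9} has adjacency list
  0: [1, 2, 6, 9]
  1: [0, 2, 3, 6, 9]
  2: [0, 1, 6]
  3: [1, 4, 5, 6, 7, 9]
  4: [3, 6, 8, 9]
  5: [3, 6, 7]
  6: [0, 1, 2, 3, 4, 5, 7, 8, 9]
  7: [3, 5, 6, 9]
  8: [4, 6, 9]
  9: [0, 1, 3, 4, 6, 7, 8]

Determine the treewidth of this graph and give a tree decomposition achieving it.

Treewidth 3.
Bags: B1 = {1, 3, 6, 9}  B2 = {3, 6, 7, 9}  B3 = {3, 4, 6, 9}  B4 = {3, 5, 6, 7}  B5 = {0, 1, 6, 9}  B6 = {0, 1, 2, 6}  B7 = {4, 6, 8, 9}
Tree: B1–B2, B2–B3, B2–B4, B1–B5, B5–B6, B3–B7

Every bag has size at most 4, so the width is 4 − 1 = 3 and tw(G) ≤ 3. For the lower bound, the 4 vertices {0, 1, 6, 9} are pairwise adjacent, and any tree decomposition puts a clique entirely inside one bag — forcing width ≥ 3. The upper and lower bounds meet at 3, so that is the treewidth.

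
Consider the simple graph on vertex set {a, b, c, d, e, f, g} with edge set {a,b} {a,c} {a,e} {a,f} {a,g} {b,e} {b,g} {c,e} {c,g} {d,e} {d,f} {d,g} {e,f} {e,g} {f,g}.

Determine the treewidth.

A width-3 tree decomposition is:
Bags: B1 = {a, e, f, g}  B2 = {a, b, e, g}  B3 = {a, c, e, g}  B4 = {d, e, f, g}
Tree: B1–B2, B1–B3, B1–B4
Each bag holds 4 vertices, so the decomposition has width 3, which upper-bounds the treewidth. For the lower bound, the 4 vertices {d, e, f, g} are pairwise adjacent, and any tree decomposition puts a clique entirely inside one bag — forcing width ≥ 3. Therefore the treewidth is 3.

3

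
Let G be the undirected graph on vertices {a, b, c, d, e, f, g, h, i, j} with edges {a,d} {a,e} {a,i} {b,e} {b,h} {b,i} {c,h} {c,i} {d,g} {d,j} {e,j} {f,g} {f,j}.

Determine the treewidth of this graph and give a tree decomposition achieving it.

Every bag has size at most 3, so the width is 3 − 1 = 2 and tw(G) ≤ 2. Since c–h–b–i–c is a cycle in G, G is not acyclic. Forests are exactly the graphs of treewidth ≤ 1, so tw(G) ≥ 2. Combining the bounds, tw(G) = 2.

Treewidth 2.
One such decomposition:
Bags: B1 = {c, h, i}  B2 = {b, h, i}  B3 = {a, b, i}  B4 = {a, b, e}  B5 = {a, d, e}  B6 = {d, e, j}  B7 = {d, g, j}  B8 = {f, g, j}
Tree: B1–B2, B2–B3, B3–B4, B4–B5, B5–B6, B6–B7, B7–B8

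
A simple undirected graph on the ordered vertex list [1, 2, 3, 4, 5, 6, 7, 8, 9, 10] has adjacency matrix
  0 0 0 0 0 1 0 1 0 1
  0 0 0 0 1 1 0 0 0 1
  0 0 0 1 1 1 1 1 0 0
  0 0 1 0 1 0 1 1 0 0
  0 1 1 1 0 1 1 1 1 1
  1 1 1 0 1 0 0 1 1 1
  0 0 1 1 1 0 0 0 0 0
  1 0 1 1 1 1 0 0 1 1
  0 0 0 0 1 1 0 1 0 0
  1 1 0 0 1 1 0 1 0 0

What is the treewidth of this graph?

3

A width-3 tree decomposition is:
Bags: B1 = {3, 5, 6, 8}  B2 = {5, 6, 8, 10}  B3 = {3, 4, 5, 8}  B4 = {5, 6, 8, 9}  B5 = {1, 6, 8, 10}  B6 = {2, 5, 6, 10}  B7 = {3, 4, 5, 7}
Tree: B1–B2, B1–B3, B1–B4, B2–B5, B2–B6, B3–B7
Every bag has size at most 4, so the width is 4 − 1 = 3 and tw(G) ≤ 3. On the other hand G contains the 4-clique {1, 6, 8, 10}. A clique must lie in a single bag of any decomposition, so no decomposition can have width below 3. Combining the bounds, tw(G) = 3.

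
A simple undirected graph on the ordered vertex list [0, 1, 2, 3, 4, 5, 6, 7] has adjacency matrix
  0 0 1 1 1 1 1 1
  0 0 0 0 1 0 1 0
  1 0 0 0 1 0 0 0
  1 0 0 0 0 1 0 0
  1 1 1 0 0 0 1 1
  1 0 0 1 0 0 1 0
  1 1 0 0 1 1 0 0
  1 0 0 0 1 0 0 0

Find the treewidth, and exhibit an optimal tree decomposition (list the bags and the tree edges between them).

Each bag holds 3 vertices, so the decomposition has width 2, which upper-bounds the treewidth. Conversely, {0, 3, 5} is a clique of size 3, and the vertices of any clique must share a bag in every tree decomposition; so some bag has ≥ 3 vertices and tw(G) ≥ 2. Therefore the treewidth is 2.

Treewidth 2.
Bags: B1 = {0, 4, 6}  B2 = {0, 5, 6}  B3 = {0, 2, 4}  B4 = {0, 3, 5}  B5 = {0, 4, 7}  B6 = {1, 4, 6}
Tree: B1–B2, B1–B3, B2–B4, B3–B5, B1–B6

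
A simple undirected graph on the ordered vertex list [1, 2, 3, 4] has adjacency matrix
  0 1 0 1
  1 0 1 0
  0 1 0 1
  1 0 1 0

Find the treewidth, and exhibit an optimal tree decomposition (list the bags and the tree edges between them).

The largest bag has 3 vertices, giving width 2; this decomposition certifies tw(G) ≤ 2. For the lower bound, G contains the cycle 4–3–2–1–4, so G is not a forest; only forests have treewidth ≤ 1, hence tw(G) ≥ 2. Combining the bounds, tw(G) = 2.

Treewidth 2.
One such decomposition:
Bags: B1 = {2, 3, 4}  B2 = {1, 2, 4}
Tree: B1–B2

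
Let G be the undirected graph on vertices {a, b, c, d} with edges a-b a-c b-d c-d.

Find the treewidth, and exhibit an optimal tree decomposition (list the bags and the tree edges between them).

Treewidth 2.
Bags: B1 = {b, c, d}  B2 = {a, b, c}
Tree: B1–B2

The largest bag has 3 vertices, giving width 2; this decomposition certifies tw(G) ≤ 2. The edges c–d–b–a–c form a cycle, so G is not a tree and its treewidth is at least 2. Combining the bounds, tw(G) = 2.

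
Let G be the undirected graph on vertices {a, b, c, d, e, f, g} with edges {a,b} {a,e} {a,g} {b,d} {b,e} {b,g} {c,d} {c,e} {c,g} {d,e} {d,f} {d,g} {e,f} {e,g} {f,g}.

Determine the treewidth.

A width-3 tree decomposition is:
Bags: B1 = {d, e, f, g}  B2 = {b, d, e, g}  B3 = {a, b, e, g}  B4 = {c, d, e, g}
Tree: B1–B2, B2–B3, B2–B4
Every bag has size at most 4, so the width is 4 − 1 = 3 and tw(G) ≤ 3. On the other hand G contains the 4-clique {c, d, e, g}. A clique must lie in a single bag of any decomposition, so no decomposition can have width below 3. Therefore the treewidth is 3.

3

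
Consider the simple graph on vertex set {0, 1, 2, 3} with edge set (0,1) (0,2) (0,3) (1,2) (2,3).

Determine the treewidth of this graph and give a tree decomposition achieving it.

Each bag holds 3 vertices, so the decomposition has width 2, which upper-bounds the treewidth. On the other hand G contains the 3-clique {0, 1, 2}. A clique must lie in a single bag of any decomposition, so no decomposition can have width below 2. The upper and lower bounds meet at 2, so that is the treewidth.

Treewidth 2.
One optimal decomposition is:
Bags: B1 = {0, 1, 2}  B2 = {0, 2, 3}
Tree: B1–B2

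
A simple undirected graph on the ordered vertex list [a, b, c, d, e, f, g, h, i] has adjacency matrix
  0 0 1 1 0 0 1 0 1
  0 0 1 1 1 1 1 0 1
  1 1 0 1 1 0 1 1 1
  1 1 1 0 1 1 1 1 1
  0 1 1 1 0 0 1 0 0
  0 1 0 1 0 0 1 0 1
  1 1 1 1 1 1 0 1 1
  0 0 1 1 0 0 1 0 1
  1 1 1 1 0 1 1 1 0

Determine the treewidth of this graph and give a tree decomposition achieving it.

Each bag holds 5 vertices, so the decomposition has width 4, which upper-bounds the treewidth. For the lower bound, the 5 vertices {b, c, d, e, g} are pairwise adjacent, and any tree decomposition puts a clique entirely inside one bag — forcing width ≥ 4. Hence tw(G) = 4 exactly.

Treewidth 4.
One optimal decomposition is:
Bags: B1 = {c, d, g, h, i}  B2 = {b, c, d, g, i}  B3 = {b, c, d, e, g}  B4 = {b, d, f, g, i}  B5 = {a, c, d, g, i}
Tree: B1–B2, B2–B3, B2–B4, B1–B5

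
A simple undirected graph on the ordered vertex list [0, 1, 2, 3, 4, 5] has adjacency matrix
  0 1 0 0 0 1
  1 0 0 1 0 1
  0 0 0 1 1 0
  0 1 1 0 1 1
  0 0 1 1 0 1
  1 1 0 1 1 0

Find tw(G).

2

A width-2 tree decomposition is:
Bags: B1 = {1, 3, 5}  B2 = {3, 4, 5}  B3 = {0, 1, 5}  B4 = {2, 3, 4}
Tree: B1–B2, B1–B3, B2–B4
The largest bag has 3 vertices, giving width 2; this decomposition certifies tw(G) ≤ 2. For the lower bound, the 3 vertices {0, 1, 5} are pairwise adjacent, and any tree decomposition puts a clique entirely inside one bag — forcing width ≥ 2. Therefore the treewidth is 2.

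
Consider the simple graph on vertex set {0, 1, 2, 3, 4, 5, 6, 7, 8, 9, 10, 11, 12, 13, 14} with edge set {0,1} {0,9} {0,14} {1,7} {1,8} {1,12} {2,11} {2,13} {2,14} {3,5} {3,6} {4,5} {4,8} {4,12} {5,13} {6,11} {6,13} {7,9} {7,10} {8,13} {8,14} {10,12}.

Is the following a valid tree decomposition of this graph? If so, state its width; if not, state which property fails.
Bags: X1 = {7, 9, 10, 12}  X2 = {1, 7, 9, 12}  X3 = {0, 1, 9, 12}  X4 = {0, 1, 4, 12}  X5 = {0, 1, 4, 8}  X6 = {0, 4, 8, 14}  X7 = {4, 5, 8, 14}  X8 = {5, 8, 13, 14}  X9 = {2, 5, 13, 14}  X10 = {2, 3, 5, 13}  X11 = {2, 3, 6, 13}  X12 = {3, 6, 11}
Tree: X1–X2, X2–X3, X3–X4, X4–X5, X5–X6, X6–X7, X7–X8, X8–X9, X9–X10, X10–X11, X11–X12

A tree decomposition must satisfy three properties: every vertex lies in some bag; for every edge, both endpoints lie together in some bag; and for every vertex, the bags containing it form a connected subtree. Here edge (2,11) lies in no bag, so the decomposition is invalid.

No — edge (2,11) lies in no bag.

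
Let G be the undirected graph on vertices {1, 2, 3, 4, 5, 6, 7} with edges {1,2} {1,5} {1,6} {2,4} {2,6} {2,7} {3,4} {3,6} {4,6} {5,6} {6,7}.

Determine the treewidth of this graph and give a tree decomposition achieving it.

Treewidth 2.
Bags: B1 = {1, 2, 6}  B2 = {2, 4, 6}  B3 = {2, 6, 7}  B4 = {1, 5, 6}  B5 = {3, 4, 6}
Tree: B1–B2, B1–B3, B1–B4, B2–B5

Every bag has size at most 3, so the width is 3 − 1 = 2 and tw(G) ≤ 2. On the other hand G contains the 3-clique {1, 2, 6}. A clique must lie in a single bag of any decomposition, so no decomposition can have width below 2. Therefore the treewidth is 2.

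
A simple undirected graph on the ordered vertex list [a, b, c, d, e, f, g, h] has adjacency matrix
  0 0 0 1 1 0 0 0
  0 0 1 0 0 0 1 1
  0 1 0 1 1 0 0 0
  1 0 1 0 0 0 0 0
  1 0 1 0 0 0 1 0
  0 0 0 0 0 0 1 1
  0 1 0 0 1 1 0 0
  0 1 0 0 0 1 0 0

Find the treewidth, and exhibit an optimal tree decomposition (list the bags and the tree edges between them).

Each bag holds 3 vertices, so the decomposition has width 2, which upper-bounds the treewidth. The edges f–h–b–g–f form a cycle, so G is not a tree and its treewidth is at least 2. Combining the bounds, tw(G) = 2.

Treewidth 2.
One optimal decomposition is:
Bags: B1 = {f, g, h}  B2 = {b, g, h}  B3 = {b, e, g}  B4 = {b, c, e}  B5 = {a, c, e}  B6 = {a, c, d}
Tree: B1–B2, B2–B3, B3–B4, B4–B5, B5–B6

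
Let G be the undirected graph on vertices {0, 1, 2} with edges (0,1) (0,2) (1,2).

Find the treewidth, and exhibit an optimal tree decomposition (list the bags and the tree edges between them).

Treewidth 2.
One optimal decomposition is:
Bags: B1 = {0, 1, 2}
Tree: (single bag)

A single bag containing all 3 vertices is trivially a valid decomposition of width 2. Conversely, {0, 1, 2} is a clique of size 3, and the vertices of any clique must share a bag in every tree decomposition; so some bag has ≥ 3 vertices and tw(G) ≥ 2. The upper and lower bounds meet at 2, so that is the treewidth.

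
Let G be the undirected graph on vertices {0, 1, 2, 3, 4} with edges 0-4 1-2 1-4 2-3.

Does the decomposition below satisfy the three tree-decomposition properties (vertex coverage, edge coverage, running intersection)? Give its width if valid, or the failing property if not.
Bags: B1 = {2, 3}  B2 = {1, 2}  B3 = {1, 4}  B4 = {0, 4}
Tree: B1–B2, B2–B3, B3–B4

Checking the three conditions: (i) the bags cover all of {0, 1, 2, 3, 4}; (ii) for each edge, some bag contains both endpoints; (iii) the bags containing any fixed vertex form a subtree. All hold, so the decomposition is valid with width 2 − 1 = 1.

Yes; width 1.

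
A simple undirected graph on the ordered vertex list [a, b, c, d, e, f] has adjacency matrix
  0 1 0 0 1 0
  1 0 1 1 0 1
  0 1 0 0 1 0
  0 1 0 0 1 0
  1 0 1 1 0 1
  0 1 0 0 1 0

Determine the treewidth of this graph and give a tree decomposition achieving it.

Treewidth 2.
Bags: B1 = {b, c, e}  B2 = {a, b, e}  B3 = {b, e, f}  B4 = {b, d, e}
Tree: B1–B2, B2–B3, B3–B4

The largest bag has 3 vertices, giving width 2; this decomposition certifies tw(G) ≤ 2. For the lower bound, G contains the cycle e–c–b–a–e, so G is not a forest; only forests have treewidth ≤ 1, hence tw(G) ≥ 2. Combining the bounds, tw(G) = 2.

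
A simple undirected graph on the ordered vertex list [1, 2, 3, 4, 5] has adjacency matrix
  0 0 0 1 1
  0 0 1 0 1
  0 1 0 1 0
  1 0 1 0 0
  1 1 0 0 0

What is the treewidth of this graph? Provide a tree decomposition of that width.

Treewidth 2.
One such decomposition:
Bags: B1 = {1, 4, 5}  B2 = {3, 4, 5}  B3 = {2, 3, 5}
Tree: B1–B2, B2–B3

Each bag holds 3 vertices, so the decomposition has width 2, which upper-bounds the treewidth. Since 5–1–4–3–2–5 is a cycle in G, G is not acyclic. Forests are exactly the graphs of treewidth ≤ 1, so tw(G) ≥ 2. Combining the bounds, tw(G) = 2.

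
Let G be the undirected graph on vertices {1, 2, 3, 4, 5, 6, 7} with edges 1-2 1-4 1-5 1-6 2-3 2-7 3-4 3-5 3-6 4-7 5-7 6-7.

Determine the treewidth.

A width-3 tree decomposition is:
Bags: B1 = {1, 3, 6, 7}  B2 = {1, 3, 4, 7}  B3 = {1, 3, 5, 7}  B4 = {1, 2, 3, 7}
Tree: B1–B2, B2–B3, B3–B4
The largest bag has 4 vertices, giving width 3; this decomposition certifies tw(G) ≤ 3. For the lower bound: the 4 vertex sets {1,6}, {4,7}, {3}, {5} are disjoint, each induces a connected subgraph, and every pair is joined by at least one edge of G. Contracting each set to a single vertex therefore yields K_{4} as a minor, and since treewidth is minor-monotone, tw(G) ≥ tw(K_{4}) = 3. The upper and lower bounds meet at 3, so that is the treewidth.

3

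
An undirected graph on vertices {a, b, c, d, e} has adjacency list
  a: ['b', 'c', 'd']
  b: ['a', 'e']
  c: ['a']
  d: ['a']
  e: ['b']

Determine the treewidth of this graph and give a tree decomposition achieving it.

Treewidth 1.
Bags: B1 = {b, e}  B2 = {a, b}  B3 = {a, d}  B4 = {a, c}
Tree: B1–B2, B2–B3, B3–B4

Each bag holds 2 vertices, so the decomposition has width 1, which upper-bounds the treewidth. Any graph with an edge has treewidth ≥ 1, and G has the edge b–e. Combining the bounds, tw(G) = 1.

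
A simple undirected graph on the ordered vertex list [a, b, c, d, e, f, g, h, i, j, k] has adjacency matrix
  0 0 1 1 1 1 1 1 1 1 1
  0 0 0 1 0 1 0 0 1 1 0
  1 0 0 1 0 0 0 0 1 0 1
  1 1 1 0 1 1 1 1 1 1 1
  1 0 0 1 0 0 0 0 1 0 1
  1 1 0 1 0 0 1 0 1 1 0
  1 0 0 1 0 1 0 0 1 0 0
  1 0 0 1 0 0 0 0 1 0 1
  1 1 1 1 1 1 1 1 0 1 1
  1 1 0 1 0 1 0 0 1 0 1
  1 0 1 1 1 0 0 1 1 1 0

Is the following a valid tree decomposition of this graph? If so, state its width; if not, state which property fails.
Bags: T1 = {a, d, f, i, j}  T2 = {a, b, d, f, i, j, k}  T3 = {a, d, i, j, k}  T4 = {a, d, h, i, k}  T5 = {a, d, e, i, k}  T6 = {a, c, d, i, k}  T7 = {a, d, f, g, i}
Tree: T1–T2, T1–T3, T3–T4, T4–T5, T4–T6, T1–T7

No — bags containing vertex k are not connected in the tree.

A tree decomposition must satisfy three properties: every vertex lies in some bag; for every edge, both endpoints lie together in some bag; and for every vertex, the bags containing it form a connected subtree. Here bags containing vertex k are not connected in the tree, so the decomposition is invalid.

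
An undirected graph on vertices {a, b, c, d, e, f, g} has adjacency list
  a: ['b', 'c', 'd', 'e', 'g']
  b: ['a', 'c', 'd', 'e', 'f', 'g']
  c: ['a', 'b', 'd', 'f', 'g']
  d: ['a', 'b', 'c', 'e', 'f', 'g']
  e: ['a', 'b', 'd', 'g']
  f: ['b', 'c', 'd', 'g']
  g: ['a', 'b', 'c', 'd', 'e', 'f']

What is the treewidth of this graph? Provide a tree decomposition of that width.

Each bag holds 5 vertices, so the decomposition has width 4, which upper-bounds the treewidth. Conversely, {b, c, d, f, g} is a clique of size 5, and the vertices of any clique must share a bag in every tree decomposition; so some bag has ≥ 5 vertices and tw(G) ≥ 4. Therefore the treewidth is 4.

Treewidth 4.
One optimal decomposition is:
Bags: B1 = {b, c, d, f, g}  B2 = {a, b, c, d, g}  B3 = {a, b, d, e, g}
Tree: B1–B2, B2–B3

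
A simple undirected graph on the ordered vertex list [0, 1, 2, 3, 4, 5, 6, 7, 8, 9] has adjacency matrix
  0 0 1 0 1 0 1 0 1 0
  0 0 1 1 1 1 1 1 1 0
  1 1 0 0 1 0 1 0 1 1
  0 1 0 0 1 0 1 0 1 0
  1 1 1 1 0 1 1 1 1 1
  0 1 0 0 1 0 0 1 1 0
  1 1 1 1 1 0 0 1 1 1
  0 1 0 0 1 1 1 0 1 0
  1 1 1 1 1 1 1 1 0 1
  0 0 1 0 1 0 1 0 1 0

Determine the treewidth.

A width-4 tree decomposition is:
Bags: B1 = {2, 4, 6, 8, 9}  B2 = {1, 2, 4, 6, 8}  B3 = {1, 3, 4, 6, 8}  B4 = {1, 4, 6, 7, 8}  B5 = {0, 2, 4, 6, 8}  B6 = {1, 4, 5, 7, 8}
Tree: B1–B2, B2–B3, B3–B4, B2–B5, B4–B6
Each bag holds 5 vertices, so the decomposition has width 4, which upper-bounds the treewidth. For the lower bound, the 5 vertices {1, 4, 5, 7, 8} are pairwise adjacent, and any tree decomposition puts a clique entirely inside one bag — forcing width ≥ 4. The upper and lower bounds meet at 4, so that is the treewidth.

4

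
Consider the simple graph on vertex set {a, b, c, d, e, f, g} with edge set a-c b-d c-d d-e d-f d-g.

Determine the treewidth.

A width-1 tree decomposition is:
Bags: B1 = {a, c}  B2 = {c, d}  B3 = {b, d}  B4 = {d, e}  B5 = {d, g}  B6 = {d, f}
Tree: B1–B2, B2–B3, B3–B4, B4–B5, B5–B6
The largest bag has 2 vertices, giving width 1; this decomposition certifies tw(G) ≤ 1. G has an edge, so its treewidth is at least 1. Hence tw(G) = 1 exactly.

1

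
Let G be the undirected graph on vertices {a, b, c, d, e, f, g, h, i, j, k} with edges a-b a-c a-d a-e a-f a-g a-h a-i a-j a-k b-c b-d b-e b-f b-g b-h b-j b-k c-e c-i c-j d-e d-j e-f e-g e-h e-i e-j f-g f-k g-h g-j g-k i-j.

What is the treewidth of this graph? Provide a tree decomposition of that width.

The largest bag has 5 vertices, giving width 4; this decomposition certifies tw(G) ≤ 4. Conversely, {a, b, d, e, j} is a clique of size 5, and the vertices of any clique must share a bag in every tree decomposition; so some bag has ≥ 5 vertices and tw(G) ≥ 4. Therefore the treewidth is 4.

Treewidth 4.
Bags: B1 = {a, b, c, e, j}  B2 = {a, b, e, g, j}  B3 = {a, b, e, g, h}  B4 = {a, b, d, e, j}  B5 = {a, b, e, f, g}  B6 = {a, c, e, i, j}  B7 = {a, b, f, g, k}
Tree: B1–B2, B2–B3, B2–B4, B3–B5, B1–B6, B5–B7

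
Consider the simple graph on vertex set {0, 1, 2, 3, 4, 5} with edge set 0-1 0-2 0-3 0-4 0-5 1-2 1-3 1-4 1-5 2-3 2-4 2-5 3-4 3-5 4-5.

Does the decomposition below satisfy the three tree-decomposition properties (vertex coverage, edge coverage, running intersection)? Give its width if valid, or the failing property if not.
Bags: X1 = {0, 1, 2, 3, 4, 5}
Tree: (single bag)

Checking the three conditions: (i) the bags cover all of {0, 1, 2, 3, 4, 5}; (ii) for each edge, some bag contains both endpoints; (iii) the bags containing any fixed vertex form a subtree. All hold, so the decomposition is valid with width 6 − 1 = 5.

Yes; width 5.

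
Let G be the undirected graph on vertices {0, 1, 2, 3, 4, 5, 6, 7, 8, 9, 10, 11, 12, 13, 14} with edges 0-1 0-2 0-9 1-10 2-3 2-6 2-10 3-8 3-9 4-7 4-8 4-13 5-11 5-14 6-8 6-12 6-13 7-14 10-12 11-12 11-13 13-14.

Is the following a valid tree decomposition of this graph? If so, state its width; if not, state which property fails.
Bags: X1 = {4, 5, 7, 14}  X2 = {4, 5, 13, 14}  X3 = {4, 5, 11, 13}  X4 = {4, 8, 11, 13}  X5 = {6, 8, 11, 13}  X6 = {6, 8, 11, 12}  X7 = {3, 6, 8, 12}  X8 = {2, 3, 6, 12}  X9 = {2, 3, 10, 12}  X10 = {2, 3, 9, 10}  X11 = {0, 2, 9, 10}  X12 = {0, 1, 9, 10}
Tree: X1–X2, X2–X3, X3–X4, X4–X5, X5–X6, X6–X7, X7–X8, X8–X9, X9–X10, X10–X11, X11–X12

Yes; width 3.

Checking the three conditions: (i) the bags cover all of {0, 1, 2, 3, 4, 5, 6, 7, 8, 9, 10, 11, 12, 13, 14}; (ii) for each edge, some bag contains both endpoints; (iii) the bags containing any fixed vertex form a subtree. All hold, so the decomposition is valid with width 4 − 1 = 3.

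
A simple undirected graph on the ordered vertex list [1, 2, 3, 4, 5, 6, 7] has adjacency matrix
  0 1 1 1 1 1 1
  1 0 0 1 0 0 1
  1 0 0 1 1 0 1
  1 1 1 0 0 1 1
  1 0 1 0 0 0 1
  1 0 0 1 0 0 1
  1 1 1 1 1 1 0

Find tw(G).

3

A width-3 tree decomposition is:
Bags: B1 = {1, 3, 4, 7}  B2 = {1, 4, 6, 7}  B3 = {1, 2, 4, 7}  B4 = {1, 3, 5, 7}
Tree: B1–B2, B1–B3, B1–B4
The largest bag has 4 vertices, giving width 3; this decomposition certifies tw(G) ≤ 3. Conversely, {1, 2, 4, 7} is a clique of size 4, and the vertices of any clique must share a bag in every tree decomposition; so some bag has ≥ 4 vertices and tw(G) ≥ 3. Therefore the treewidth is 3.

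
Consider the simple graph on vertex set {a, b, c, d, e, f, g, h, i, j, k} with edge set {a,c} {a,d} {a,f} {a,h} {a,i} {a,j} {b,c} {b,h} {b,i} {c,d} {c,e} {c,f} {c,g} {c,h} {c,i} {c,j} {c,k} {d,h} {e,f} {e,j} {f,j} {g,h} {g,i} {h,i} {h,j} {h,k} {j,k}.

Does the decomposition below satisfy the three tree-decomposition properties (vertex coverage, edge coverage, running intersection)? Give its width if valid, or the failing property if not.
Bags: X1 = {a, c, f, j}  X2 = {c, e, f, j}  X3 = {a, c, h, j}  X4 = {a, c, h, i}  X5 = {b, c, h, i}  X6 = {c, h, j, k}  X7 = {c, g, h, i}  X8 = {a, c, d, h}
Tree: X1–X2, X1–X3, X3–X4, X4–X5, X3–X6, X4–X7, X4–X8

Yes; width 3.

Checking the three conditions: (i) the bags cover all of {a, b, c, d, e, f, g, h, i, j, k}; (ii) for each edge, some bag contains both endpoints; (iii) the bags containing any fixed vertex form a subtree. All hold, so the decomposition is valid with width 4 − 1 = 3.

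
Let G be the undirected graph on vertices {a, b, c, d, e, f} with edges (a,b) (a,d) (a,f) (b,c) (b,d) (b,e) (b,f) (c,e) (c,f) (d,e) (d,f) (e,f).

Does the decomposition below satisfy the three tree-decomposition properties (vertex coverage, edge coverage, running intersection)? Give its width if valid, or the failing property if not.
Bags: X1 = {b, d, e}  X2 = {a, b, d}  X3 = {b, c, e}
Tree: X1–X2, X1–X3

A tree decomposition must satisfy three properties: every vertex lies in some bag; for every edge, both endpoints lie together in some bag; and for every vertex, the bags containing it form a connected subtree. Here vertex f appears in no bag, so the decomposition is invalid.

No — vertex f appears in no bag.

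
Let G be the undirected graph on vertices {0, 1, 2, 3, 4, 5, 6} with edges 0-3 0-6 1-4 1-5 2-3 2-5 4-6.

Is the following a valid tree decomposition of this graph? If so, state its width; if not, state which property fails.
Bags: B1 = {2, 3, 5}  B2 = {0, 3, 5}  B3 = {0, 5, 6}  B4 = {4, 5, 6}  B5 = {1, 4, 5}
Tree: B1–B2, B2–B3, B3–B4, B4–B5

Checking the three conditions: (i) the bags cover all of {0, 1, 2, 3, 4, 5, 6}; (ii) for each edge, some bag contains both endpoints; (iii) the bags containing any fixed vertex form a subtree. All hold, so the decomposition is valid with width 3 − 1 = 2.

Yes; width 2.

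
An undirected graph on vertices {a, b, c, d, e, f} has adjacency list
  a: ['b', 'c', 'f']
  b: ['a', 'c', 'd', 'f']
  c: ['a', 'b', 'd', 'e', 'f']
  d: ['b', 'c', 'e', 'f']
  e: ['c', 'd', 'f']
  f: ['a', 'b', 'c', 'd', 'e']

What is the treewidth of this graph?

A width-3 tree decomposition is:
Bags: B1 = {b, c, d, f}  B2 = {c, d, e, f}  B3 = {a, b, c, f}
Tree: B1–B2, B1–B3
Each bag holds 4 vertices, so the decomposition has width 3, which upper-bounds the treewidth. On the other hand G contains the 4-clique {c, d, e, f}. A clique must lie in a single bag of any decomposition, so no decomposition can have width below 3. Combining the bounds, tw(G) = 3.

3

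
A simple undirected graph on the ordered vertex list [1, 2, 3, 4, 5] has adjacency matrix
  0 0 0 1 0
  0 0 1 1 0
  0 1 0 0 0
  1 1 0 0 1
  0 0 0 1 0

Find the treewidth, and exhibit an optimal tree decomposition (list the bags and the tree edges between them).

Treewidth 1.
One optimal decomposition is:
Bags: B1 = {1, 4}  B2 = {2, 4}  B3 = {4, 5}  B4 = {2, 3}
Tree: B1–B2, B2–B3, B2–B4

Every bag has size at most 2, so the width is 2 − 1 = 1 and tw(G) ≤ 1. Any graph with an edge has treewidth ≥ 1, and G has the edge 4–1. Therefore the treewidth is 1.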